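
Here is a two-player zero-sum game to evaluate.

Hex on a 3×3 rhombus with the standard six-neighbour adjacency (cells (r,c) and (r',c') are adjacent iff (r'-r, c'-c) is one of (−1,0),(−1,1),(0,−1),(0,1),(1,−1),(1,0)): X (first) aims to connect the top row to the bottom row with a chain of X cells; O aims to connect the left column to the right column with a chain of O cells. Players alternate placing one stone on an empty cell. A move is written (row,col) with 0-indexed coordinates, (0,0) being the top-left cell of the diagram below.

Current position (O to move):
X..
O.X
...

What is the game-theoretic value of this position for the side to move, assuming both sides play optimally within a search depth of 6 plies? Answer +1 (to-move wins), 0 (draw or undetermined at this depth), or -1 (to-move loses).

value(X../O.X/..., O) = +1

p1 O@[X../O.X/...]: (0,1)[XO./O.X/...]-1 (0,2)[X.O/O.X/...]+1* (1,1)[X../OOX/...]-1 (2,0)[X../O.X/O..]-1 (2,1)[X../O.X/.O.]-1 (2,2)[X../O.X/..O]-1
p2 X@[X.O/O.X/...]: (0,1)[XXO/O.X/...]-1* (1,1)[X.O/OXX/...]-1 (2,0)[X.O/O.X/X..]-1 (2,1)[X.O/O.X/.X.]-1 (2,2)[X.O/O.X/..X]-1
p3 O@[XXO/O.X/...]: (1,1)[XXO/OOX/...]+1* (2,0)[XXO/O.X/O..]-1 (2,1)[XXO/O.X/.O.]-1 (2,2)[XXO/O.X/..O]-1
p4 X@[XXO/OOX/...] terminal -1; root [X../O.X/...] d6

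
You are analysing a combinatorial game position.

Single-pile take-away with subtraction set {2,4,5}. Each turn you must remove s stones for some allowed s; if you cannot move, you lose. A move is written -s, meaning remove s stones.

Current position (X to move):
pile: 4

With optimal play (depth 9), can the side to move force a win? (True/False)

[4] X move#1: -2:-1/2, -4:+1/0*
[0] end (terminal -1, O#2); searched 4 to 9

X winning at [4]: True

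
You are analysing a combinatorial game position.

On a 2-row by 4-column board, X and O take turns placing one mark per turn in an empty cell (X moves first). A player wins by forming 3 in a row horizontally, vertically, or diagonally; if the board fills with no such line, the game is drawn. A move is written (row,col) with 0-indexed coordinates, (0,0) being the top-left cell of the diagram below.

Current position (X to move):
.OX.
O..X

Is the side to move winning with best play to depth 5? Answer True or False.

X winning at [.OX./O..X]: False

ply 1, X at .OX./O..X | (0,0)=+0→XOX./O..X*; (0,3)=+0→.OXX/O..X; (1,1)=+0→.OX./OX.X; (1,2)=+0→.OX./O.XX
ply 2, O at XOX./O..X | (0,3)=+0→XOXO/O..X*; (1,1)=+0→XOX./OO.X; (1,2)=+0→XOX./O.OX
ply 3, X at XOXO/O..X | (1,1)=+0→XOXO/OX.X*; (1,2)=+0→XOXO/O.XX
ply 4, O at XOXO/OX.X | (1,2)=+0→XOXO/OXOX*
ply 5: XOXO/OXOX is terminal +0 (X); from .OX./O..X depth 5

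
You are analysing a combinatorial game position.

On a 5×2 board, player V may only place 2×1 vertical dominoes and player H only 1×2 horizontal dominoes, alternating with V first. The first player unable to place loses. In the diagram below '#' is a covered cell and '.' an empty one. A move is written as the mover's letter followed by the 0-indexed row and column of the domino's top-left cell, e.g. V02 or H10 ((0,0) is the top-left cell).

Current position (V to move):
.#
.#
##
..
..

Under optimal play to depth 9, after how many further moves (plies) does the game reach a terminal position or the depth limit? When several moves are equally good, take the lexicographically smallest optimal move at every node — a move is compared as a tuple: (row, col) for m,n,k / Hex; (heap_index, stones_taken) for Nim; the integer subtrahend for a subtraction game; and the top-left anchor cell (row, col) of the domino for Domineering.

PV length from [.#/.#/##/../..]: 1 ply

ply 1, V at .#/.#/##/../.. | V00=-1→##/##/##/../..; V30=+1→.#/.#/##/#./#.*; V31=+1→.#/.#/##/.#/.#
ply 2: .#/.#/##/#./#. is terminal -1 (H); from .#/.#/##/../.. depth 9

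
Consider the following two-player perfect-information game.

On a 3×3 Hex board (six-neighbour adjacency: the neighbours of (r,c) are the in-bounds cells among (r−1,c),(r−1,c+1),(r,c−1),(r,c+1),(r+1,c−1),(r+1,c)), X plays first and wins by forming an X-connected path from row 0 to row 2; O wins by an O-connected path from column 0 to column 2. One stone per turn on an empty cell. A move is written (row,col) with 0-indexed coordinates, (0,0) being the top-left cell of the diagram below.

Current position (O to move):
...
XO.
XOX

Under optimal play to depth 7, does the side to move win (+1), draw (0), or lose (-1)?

value(.../XO./XOX, O) = -1

ply 1, O at .../XO./XOX | (0,0)=-1→O../XO./XOX*; (0,1)=-1→.O./XO./XOX; (0,2)=-1→..O/XO./XOX; (1,2)=-1→.../XOO/XOX
ply 2, X at O../XO./XOX | (0,1)=+1→OX./XO./XOX*; (0,2)=+1→O.X/XO./XOX; (1,2)=+1→O../XOX/XOX
ply 3: OX./XO./XOX is terminal -1 (O); from .../XO./XOX depth 7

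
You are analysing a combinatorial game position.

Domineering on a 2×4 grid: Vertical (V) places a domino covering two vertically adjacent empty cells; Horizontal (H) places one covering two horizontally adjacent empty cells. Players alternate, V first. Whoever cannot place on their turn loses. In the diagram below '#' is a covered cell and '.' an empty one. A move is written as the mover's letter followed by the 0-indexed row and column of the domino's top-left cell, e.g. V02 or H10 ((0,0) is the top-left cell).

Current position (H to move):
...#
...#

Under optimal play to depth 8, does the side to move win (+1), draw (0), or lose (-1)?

p1 H@[...#/...#]: H00[##.#/...#]+1* H01[.###/...#]+1 H10[...#/##.#]+1 H11[...#/.###]+1
p2 V@[##.#/...#]: V02[####/..##]-1*
p3 H@[####/..##]: H10[####/####]+1*
p4 V@[####/####] terminal -1; root [...#/...#] d8

value(...#/...#, H) = +1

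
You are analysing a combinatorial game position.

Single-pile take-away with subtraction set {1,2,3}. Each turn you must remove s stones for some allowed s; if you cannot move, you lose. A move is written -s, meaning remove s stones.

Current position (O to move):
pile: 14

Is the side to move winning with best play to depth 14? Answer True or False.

p1 O@[14]: -1[13]-1 -2[12]+1* -3[11]-1
p2 X@[12]: -1[11]-1* -2[10]-1 -3[9]-1
p3 O@[11]: -1[10]-1 -2[9]-1 -3[8]+1*
p4 X@[8]: -1[7]-1* -2[6]-1 -3[5]-1
p5 O@[7]: -1[6]-1 -2[5]-1 -3[4]+1*
p6 X@[4]: -1[3]-1* -2[2]-1 -3[1]-1
p7 O@[3]: -1[2]-1 -2[1]-1 -3[0]+1*
p8 X@[0] terminal -1; root [14] d14

O winning at [14]: True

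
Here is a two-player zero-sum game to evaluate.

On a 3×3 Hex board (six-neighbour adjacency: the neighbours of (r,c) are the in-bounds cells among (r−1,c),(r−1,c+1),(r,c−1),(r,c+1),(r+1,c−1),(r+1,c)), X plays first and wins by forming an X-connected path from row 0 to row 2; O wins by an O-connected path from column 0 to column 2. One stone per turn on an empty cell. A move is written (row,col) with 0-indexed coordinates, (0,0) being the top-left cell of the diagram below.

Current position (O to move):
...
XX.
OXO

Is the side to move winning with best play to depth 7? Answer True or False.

ply 1, O at .../XX./OXO | (0,0)=-1→O../XX./OXO*; (0,1)=-1→.O./XX./OXO; (0,2)=-1→..O/XX./OXO; (1,2)=-1→.../XXO/OXO
ply 2, X at O../XX./OXO | (0,1)=+1→OX./XX./OXO*; (0,2)=+1→O.X/XX./OXO; (1,2)=+1→O../XXX/OXO
ply 3: OX./XX./OXO is terminal -1 (O); from .../XX./OXO depth 7

O winning at [.../XX./OXO]: False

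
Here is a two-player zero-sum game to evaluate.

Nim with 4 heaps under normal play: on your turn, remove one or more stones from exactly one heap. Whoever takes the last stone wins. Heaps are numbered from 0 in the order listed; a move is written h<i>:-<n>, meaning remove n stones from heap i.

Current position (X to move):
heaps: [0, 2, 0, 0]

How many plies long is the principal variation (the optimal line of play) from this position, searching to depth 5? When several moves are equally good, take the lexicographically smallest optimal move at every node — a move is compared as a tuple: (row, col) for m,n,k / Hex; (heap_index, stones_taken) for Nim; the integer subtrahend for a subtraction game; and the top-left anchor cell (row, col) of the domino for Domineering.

PV length from [(0,2,0,0)]: 1 ply

ply 1, X at (0,2,0,0) | h1:-1=-1→(0,1,0,0); h1:-2=+1→(0,0,0,0)*
ply 2: (0,0,0,0) is terminal -1 (O); from (0,2,0,0) depth 5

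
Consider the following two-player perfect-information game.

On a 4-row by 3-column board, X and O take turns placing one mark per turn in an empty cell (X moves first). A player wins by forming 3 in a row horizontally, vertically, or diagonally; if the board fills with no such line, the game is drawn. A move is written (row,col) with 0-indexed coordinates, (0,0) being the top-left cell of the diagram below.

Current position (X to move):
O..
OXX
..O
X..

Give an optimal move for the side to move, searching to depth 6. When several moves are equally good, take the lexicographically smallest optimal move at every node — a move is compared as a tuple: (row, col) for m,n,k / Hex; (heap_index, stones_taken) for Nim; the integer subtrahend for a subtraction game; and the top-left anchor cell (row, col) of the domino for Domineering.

ply 1, X at O../OXX/..O/X.. | (0,1)=-1→OX./OXX/..O/X..; (0,2)=-1→O.X/OXX/..O/X..; (2,0)=+1→O../OXX/X.O/X..*; (2,1)=+1→O../OXX/.XO/X..; (3,1)=-1→O../OXX/..O/XX.; (3,2)=-1→O../OXX/..O/X.X
ply 2, O at O../OXX/X.O/X.. | (0,1)=-1→OO./OXX/X.O/X..*; (0,2)=-1→O.O/OXX/X.O/X..; (2,1)=-1→O../OXX/XOO/X..; (3,1)=-1→O../OXX/X.O/XO.; (3,2)=-1→O../OXX/X.O/X.O
ply 3, X at OO./OXX/X.O/X.. | (0,2)=+1→OOX/OXX/X.O/X..*; (2,1)=+1→OO./OXX/XXO/X..; (3,1)=-1→OO./OXX/X.O/XX.; (3,2)=-1→OO./OXX/X.O/X.X
ply 4: OOX/OXX/X.O/X.. is terminal -1 (O); from O../OXX/..O/X.. depth 6

X's best at [O../OXX/..O/X..]: (2,0)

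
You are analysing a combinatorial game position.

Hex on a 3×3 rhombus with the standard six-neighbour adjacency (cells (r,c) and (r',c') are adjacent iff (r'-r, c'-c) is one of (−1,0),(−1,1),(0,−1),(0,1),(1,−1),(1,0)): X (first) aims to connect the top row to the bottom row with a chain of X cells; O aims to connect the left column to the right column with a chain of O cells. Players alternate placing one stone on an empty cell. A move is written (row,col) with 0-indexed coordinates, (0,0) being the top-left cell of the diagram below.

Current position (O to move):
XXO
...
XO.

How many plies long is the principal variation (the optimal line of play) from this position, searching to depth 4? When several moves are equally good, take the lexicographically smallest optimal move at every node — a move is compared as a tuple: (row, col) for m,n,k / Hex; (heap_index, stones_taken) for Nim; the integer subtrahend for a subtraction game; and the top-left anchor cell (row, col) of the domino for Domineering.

[XXO/.../XO.] O move#1: (1,0):-1/XXO/O../XO.*, (1,1):-1/XXO/.O./XO., (1,2):-1/XXO/..O/XO., (2,2):-1/XXO/.../XOO
[XXO/O../XO.] X move#2: (1,1):+1/XXO/OX./XO.*, (1,2):-1/XXO/O.X/XO., (2,2):-1/XXO/O../XOX
[XXO/OX./XO.] end (terminal -1, O#3); searched XXO/.../XO. to 4

PV length from [XXO/.../XO.]: 2 plies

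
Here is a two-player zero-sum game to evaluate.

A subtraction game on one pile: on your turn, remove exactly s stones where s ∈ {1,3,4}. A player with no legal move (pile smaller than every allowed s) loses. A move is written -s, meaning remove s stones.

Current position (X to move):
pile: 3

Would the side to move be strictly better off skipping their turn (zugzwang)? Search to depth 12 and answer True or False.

zugzwang(3, X) = False

[3] X move#1: -1:+1/2*, -3:+1/0
[2] O move#2: -1:-1/1*
[1] X move#3: -1:+1/0*
[0] end (terminal -1, O#4); searched 3 to 12
suppose X passes — search the same position with O to move:
pass> [3] O move#1: -1:+1/2*, -3:+1/0
pass> [2] X move#2: -1:-1/1*
pass> [1] O move#3: -1:+1/0*
pass> [0] end (terminal -1, X#4); searched 3 to 12
for X: play +1, pass -1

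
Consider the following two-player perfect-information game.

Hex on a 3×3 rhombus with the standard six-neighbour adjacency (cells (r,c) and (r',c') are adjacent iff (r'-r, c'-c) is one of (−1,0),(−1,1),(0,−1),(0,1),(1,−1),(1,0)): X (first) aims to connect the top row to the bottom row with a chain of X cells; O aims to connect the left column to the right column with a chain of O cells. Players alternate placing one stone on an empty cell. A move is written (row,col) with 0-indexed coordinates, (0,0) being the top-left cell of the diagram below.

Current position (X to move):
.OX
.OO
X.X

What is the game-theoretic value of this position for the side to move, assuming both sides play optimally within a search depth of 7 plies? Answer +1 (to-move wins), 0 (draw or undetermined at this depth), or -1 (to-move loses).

[.OX/.OO/X.X] X move#1: (0,0):-1/XOX/.OO/X.X*, (1,0):-1/.OX/XOO/X.X, (2,1):-1/.OX/.OO/XXX
[XOX/.OO/X.X] O move#2: (1,0):+1/XOX/OOO/X.X*, (2,1):-1/XOX/.OO/XOX
[XOX/OOO/X.X] end (terminal -1, X#3); searched .OX/.OO/X.X to 7

value(.OX/.OO/X.X, X) = -1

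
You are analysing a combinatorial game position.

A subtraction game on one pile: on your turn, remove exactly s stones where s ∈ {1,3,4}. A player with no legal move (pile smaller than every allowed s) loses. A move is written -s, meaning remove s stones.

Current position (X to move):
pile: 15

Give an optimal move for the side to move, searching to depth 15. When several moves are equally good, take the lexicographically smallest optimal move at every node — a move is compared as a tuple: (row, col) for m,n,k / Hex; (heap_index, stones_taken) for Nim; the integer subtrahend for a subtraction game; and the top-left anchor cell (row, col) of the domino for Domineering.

X's best at [15]: -1

[15] X move#1: -1:+1/14*, -3:-1/12, -4:-1/11
[14] O move#2: -1:-1/13*, -3:-1/11, -4:-1/10
[13] X move#3: -1:-1/12, -3:-1/10, -4:+1/9*
[9] O move#4: -1:-1/8*, -3:-1/6, -4:-1/5
[8] X move#5: -1:+1/7*, -3:-1/5, -4:-1/4
[7] O move#6: -1:-1/6*, -3:-1/4, -4:-1/3
[6] X move#7: -1:-1/5, -3:-1/3, -4:+1/2*
[2] O move#8: -1:-1/1*
[1] X move#9: -1:+1/0*
[0] end (terminal -1, O#10); searched 15 to 15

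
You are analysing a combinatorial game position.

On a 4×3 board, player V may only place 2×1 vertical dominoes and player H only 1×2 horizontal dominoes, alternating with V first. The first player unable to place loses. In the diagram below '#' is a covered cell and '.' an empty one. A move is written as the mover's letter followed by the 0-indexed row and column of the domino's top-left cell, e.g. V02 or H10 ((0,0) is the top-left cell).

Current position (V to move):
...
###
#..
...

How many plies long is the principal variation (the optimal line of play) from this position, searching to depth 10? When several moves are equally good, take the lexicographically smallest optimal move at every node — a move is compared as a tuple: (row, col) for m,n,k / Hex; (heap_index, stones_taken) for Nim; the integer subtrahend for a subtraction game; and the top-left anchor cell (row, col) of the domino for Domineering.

PV length from [.../###/#../...]: 3 plies

p1 V@[.../###/#../...]: V21[.../###/##./.#.]+1* V22[.../###/#.#/..#]-1
p2 H@[.../###/##./.#.]: H00[##./###/##./.#.]-1* H01[.##/###/##./.#.]-1
p3 V@[##./###/##./.#.]: V22[##./###/###/.##]+1*
p4 H@[##./###/###/.##] terminal -1; root [.../###/#../...] d10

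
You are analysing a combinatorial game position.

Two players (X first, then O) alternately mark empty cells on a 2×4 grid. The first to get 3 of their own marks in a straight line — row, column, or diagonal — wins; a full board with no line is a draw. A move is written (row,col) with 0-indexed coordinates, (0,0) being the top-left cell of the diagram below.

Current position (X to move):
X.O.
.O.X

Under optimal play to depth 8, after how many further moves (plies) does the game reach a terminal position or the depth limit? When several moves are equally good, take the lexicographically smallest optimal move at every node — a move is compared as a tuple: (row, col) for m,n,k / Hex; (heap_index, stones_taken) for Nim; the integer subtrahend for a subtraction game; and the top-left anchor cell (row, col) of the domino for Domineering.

PV length from [X.O./.O.X]: 4 plies

p1 X@[X.O./.O.X]: (0,1)[XXO./.O.X]+0* (0,3)[X.OX/.O.X]+0 (1,0)[X.O./XO.X]+0 (1,2)[X.O./.OXX]+0
p2 O@[XXO./.O.X]: (0,3)[XXOO/.O.X]+0* (1,0)[XXO./OO.X]+0 (1,2)[XXO./.OOX]+0
p3 X@[XXOO/.O.X]: (1,0)[XXOO/XO.X]+0* (1,2)[XXOO/.OXX]+0
p4 O@[XXOO/XO.X]: (1,2)[XXOO/XOOX]+0*
p5 X@[XXOO/XOOX] terminal +0; root [X.O./.O.X] d8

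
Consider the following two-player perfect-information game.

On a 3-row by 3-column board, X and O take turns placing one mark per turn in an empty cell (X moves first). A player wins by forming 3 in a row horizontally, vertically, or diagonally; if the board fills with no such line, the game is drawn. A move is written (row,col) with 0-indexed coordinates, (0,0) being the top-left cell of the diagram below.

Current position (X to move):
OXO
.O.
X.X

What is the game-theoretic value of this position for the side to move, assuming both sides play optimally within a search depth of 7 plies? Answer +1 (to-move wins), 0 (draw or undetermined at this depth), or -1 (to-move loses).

[OXO/.O./X.X] X move#1: (1,0):+0/OXO/XO./X.X, (1,2):+0/OXO/.OX/X.X, (2,1):+1/OXO/.O./XXX*
[OXO/.O./XXX] end (terminal -1, O#2); searched OXO/.O./X.X to 7

value(OXO/.O./X.X, X) = +1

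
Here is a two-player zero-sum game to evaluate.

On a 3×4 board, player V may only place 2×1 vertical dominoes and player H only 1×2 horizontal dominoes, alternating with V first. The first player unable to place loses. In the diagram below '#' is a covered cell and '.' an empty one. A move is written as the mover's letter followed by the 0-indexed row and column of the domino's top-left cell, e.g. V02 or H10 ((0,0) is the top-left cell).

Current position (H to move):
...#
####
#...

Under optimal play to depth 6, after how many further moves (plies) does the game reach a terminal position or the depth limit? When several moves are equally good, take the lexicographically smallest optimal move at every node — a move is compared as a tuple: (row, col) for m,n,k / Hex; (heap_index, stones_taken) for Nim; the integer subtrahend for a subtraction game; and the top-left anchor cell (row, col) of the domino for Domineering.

PV length from [...#/####/#...]: 1 ply

ply 1, H at ...#/####/#... | H00=+1→##.#/####/#...*; H01=+1→.###/####/#...; H21=+1→...#/####/###.; H22=+1→...#/####/#.##
ply 2: ##.#/####/#... is terminal -1 (V); from ...#/####/#... depth 6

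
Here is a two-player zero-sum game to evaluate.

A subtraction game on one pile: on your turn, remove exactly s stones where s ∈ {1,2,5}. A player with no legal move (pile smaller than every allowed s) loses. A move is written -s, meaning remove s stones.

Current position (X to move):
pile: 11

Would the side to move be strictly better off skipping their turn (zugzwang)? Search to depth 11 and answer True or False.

zugzwang(11, X) = False

[11] X move#1: -1:-1/10, -2:+1/9*, -5:+1/6
[9] O move#2: -1:-1/8*, -2:-1/7, -5:-1/4
[8] X move#3: -1:-1/7, -2:+1/6*, -5:+1/3
[6] O move#4: -1:-1/5*, -2:-1/4, -5:-1/1
[5] X move#5: -1:-1/4, -2:+1/3*, -5:+1/0
[3] O move#6: -1:-1/2*, -2:-1/1
[2] X move#7: -1:-1/1, -2:+1/0*
[0] end (terminal -1, O#8); searched 11 to 11
pass branch (O moves first from the same position):
  | [11] O move#1: -1:-1/10, -2:+1/9*, -5:+1/6
  | [9] X move#2: -1:-1/8*, -2:-1/7, -5:-1/4
  | [8] O move#3: -1:-1/7, -2:+1/6*, -5:+1/3
  | [6] X move#4: -1:-1/5*, -2:-1/4, -5:-1/1
  | [5] O move#5: -1:-1/4, -2:+1/3*, -5:+1/0
  | [3] X move#6: -1:-1/2*, -2:-1/1
  | [2] O move#7: -1:-1/1, -2:+1/0*
  | [0] end (terminal -1, X#8); searched 11 to 11
X moving scores +1; X passing scores -1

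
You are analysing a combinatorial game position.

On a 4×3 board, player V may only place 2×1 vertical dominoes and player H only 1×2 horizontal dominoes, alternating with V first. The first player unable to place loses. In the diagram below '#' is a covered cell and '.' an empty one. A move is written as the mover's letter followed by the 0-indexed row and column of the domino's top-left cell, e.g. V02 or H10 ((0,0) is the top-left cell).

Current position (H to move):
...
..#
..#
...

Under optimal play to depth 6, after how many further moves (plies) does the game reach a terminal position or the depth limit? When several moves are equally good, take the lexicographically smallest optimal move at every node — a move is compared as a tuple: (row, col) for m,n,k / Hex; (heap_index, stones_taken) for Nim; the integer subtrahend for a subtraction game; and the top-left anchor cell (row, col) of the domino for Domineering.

[.../..#/..#/...] H move#1: H00:-1/##./..#/..#/...*, H01:-1/.##/..#/..#/..., H10:-1/.../###/..#/..., H20:-1/.../..#/###/..., H30:-1/.../..#/..#/##., H31:-1/.../..#/..#/.##
[##./..#/..#/...] V move#2: V10:+1/##./#.#/#.#/...*, V11:+1/##./.##/.##/..., V20:+1/##./..#/#.#/#.., V21:+1/##./..#/.##/.#.
[##./#.#/#.#/...] H move#3: H30:-1/##./#.#/#.#/##.*, H31:-1/##./#.#/#.#/.##
[##./#.#/#.#/##.] V move#4: V11:+1/##./###/###/##.*
[##./###/###/##.] end (terminal -1, H#5); searched .../..#/..#/... to 6

PV length from [.../..#/..#/...]: 4 plies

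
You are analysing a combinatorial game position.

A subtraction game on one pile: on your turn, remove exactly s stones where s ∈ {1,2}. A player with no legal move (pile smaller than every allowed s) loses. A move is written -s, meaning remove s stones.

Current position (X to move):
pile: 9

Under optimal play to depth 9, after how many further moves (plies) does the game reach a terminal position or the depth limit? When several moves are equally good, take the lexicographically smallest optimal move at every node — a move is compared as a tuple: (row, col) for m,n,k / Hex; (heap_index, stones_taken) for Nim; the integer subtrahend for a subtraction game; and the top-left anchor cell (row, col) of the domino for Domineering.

PV length from [9]: 6 plies

ply 1, X at 9 | -1=-1→8*; -2=-1→7
ply 2, O at 8 | -1=-1→7; -2=+1→6*
ply 3, X at 6 | -1=-1→5*; -2=-1→4
ply 4, O at 5 | -1=-1→4; -2=+1→3*
ply 5, X at 3 | -1=-1→2*; -2=-1→1
ply 6, O at 2 | -1=-1→1; -2=+1→0*
ply 7: 0 is terminal -1 (X); from 9 depth 9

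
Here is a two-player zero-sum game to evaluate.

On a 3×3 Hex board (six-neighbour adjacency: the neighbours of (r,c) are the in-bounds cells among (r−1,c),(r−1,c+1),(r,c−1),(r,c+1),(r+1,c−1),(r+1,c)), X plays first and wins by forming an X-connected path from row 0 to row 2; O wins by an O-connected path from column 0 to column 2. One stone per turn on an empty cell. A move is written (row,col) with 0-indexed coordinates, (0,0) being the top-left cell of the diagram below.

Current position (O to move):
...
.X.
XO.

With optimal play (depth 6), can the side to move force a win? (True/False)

[.../.X./XO.] O move#1: (0,0):-1/O../.X./XO.*, (0,1):-1/.O./.X./XO., (0,2):-1/..O/.X./XO., (1,0):-1/.../OX./XO., (1,2):-1/.../.XO/XO., (2,2):-1/.../.X./XOO
[O../.X./XO.] X move#2: (0,1):+1/OX./.X./XO.*, (0,2):+1/O.X/.X./XO., (1,0):+1/O../XX./XO., (1,2):+1/O../.XX/XO., (2,2):+1/O../.X./XOX
[OX./.X./XO.] end (terminal -1, O#3); searched .../.X./XO. to 6

O winning at [.../.X./XO.]: False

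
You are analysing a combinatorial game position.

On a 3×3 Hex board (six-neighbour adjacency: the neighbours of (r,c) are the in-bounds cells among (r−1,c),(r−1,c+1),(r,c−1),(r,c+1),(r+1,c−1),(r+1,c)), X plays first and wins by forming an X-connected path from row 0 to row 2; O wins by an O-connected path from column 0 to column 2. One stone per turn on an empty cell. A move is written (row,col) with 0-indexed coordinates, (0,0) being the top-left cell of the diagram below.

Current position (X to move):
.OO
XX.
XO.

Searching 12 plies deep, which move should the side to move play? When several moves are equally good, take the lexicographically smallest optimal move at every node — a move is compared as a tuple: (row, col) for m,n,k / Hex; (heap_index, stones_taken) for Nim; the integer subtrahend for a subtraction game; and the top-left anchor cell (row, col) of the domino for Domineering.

p1 X@[.OO/XX./XO.]: (0,0)[XOO/XX./XO.]+1* (1,2)[.OO/XXX/XO.]-1 (2,2)[.OO/XX./XOX]-1
p2 O@[XOO/XX./XO.] terminal -1; root [.OO/XX./XO.] d12

X's best at [.OO/XX./XO.]: (0,0)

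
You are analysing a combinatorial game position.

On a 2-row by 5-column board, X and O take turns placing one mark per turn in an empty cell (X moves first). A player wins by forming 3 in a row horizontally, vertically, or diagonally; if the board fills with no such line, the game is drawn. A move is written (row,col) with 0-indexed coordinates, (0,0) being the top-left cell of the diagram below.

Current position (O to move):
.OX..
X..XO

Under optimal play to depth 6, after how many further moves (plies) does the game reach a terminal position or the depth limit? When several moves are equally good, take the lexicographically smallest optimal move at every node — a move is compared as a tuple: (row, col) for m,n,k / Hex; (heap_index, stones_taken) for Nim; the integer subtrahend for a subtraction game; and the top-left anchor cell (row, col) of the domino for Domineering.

PV length from [.OX../X..XO]: 5 plies

ply 1, O at .OX../X..XO | (0,0)=+0→OOX../X..XO*; (0,3)=+0→.OXO./X..XO; (0,4)=+0→.OX.O/X..XO; (1,1)=+0→.OX../XO.XO; (1,2)=+0→.OX../X.OXO
ply 2, X at OOX../X..XO | (0,3)=+0→OOXX./X..XO*; (0,4)=+0→OOX.X/X..XO; (1,1)=+0→OOX../XX.XO; (1,2)=+0→OOX../X.XXO
ply 3, O at OOXX./X..XO | (0,4)=+0→OOXXO/X..XO*; (1,1)=-1→OOXX./XO.XO; (1,2)=-1→OOXX./X.OXO
ply 4, X at OOXXO/X..XO | (1,1)=+0→OOXXO/XX.XO*; (1,2)=+0→OOXXO/X.XXO
ply 5, O at OOXXO/XX.XO | (1,2)=+0→OOXXO/XXOXO*
ply 6: OOXXO/XXOXO is terminal +0 (X); from .OX../X..XO depth 6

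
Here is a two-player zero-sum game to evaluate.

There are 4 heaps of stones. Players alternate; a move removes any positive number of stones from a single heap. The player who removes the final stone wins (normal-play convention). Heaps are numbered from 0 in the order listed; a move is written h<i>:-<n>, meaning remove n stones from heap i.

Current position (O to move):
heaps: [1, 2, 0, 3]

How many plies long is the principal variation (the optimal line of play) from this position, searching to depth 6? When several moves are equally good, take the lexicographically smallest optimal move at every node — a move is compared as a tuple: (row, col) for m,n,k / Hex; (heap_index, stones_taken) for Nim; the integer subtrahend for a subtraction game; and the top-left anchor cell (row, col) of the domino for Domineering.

PV length from [(1,2,0,3)]: 6 plies

p1 O@[(1,2,0,3)]: h0:-1[(0,2,0,3)]-1* h1:-1[(1,1,0,3)]-1 h1:-2[(1,0,0,3)]-1 h3:-1[(1,2,0,2)]-1 h3:-2[(1,2,0,1)]-1 h3:-3[(1,2,0,0)]-1
p2 X@[(0,2,0,3)]: h1:-1[(0,1,0,3)]-1 h1:-2[(0,0,0,3)]-1 h3:-1[(0,2,0,2)]+1* h3:-2[(0,2,0,1)]-1 h3:-3[(0,2,0,0)]-1
p3 O@[(0,2,0,2)]: h1:-1[(0,1,0,2)]-1* h1:-2[(0,0,0,2)]-1 h3:-1[(0,2,0,1)]-1 h3:-2[(0,2,0,0)]-1
p4 X@[(0,1,0,2)]: h1:-1[(0,0,0,2)]-1 h3:-1[(0,1,0,1)]+1* h3:-2[(0,1,0,0)]-1
p5 O@[(0,1,0,1)]: h1:-1[(0,0,0,1)]-1* h3:-1[(0,1,0,0)]-1
p6 X@[(0,0,0,1)]: h3:-1[(0,0,0,0)]+1*
p7 O@[(0,0,0,0)] terminal -1; root [(1,2,0,3)] d6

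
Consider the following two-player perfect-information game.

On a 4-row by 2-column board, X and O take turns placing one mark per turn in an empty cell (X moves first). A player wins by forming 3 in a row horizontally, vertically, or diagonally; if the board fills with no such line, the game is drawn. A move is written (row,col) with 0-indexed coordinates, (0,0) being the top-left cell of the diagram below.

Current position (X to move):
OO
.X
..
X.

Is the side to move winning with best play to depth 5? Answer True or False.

ply 1, X at OO/.X/../X. | (1,0)=+0→OO/XX/../X.*; (2,0)=+0→OO/.X/X./X.; (2,1)=+0→OO/.X/.X/X.; (3,1)=+0→OO/.X/../XX
ply 2, O at OO/XX/../X. | (2,0)=+0→OO/XX/O./X.*; (2,1)=-1→OO/XX/.O/X.; (3,1)=-1→OO/XX/../XO
ply 3, X at OO/XX/O./X. | (2,1)=+0→OO/XX/OX/X.*; (3,1)=+0→OO/XX/O./XX
ply 4, O at OO/XX/OX/X. | (3,1)=+0→OO/XX/OX/XO*
ply 5: OO/XX/OX/XO is terminal +0 (X); from OO/.X/../X. depth 5

X winning at [OO/.X/../X.]: False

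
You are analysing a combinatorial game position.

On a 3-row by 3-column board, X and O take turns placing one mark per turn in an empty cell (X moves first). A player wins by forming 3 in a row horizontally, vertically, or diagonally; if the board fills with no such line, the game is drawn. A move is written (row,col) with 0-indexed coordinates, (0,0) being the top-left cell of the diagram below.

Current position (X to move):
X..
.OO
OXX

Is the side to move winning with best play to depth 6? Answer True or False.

[X../.OO/OXX] X move#1: (0,1):-1/XX./.OO/OXX*, (0,2):-1/X.X/.OO/OXX, (1,0):-1/X../XOO/OXX
[XX./.OO/OXX] O move#2: (0,2):+1/XXO/.OO/OXX*, (1,0):+1/XX./OOO/OXX
[XXO/.OO/OXX] end (terminal -1, X#3); searched X../.OO/OXX to 6

X winning at [X../.OO/OXX]: False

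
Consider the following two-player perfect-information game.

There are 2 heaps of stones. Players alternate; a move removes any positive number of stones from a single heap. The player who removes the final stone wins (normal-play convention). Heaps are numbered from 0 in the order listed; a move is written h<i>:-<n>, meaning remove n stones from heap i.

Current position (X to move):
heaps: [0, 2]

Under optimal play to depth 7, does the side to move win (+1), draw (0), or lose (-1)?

p1 X@[(0,2)]: h1:-1[(0,1)]-1 h1:-2[(0,0)]+1*
p2 O@[(0,0)] terminal -1; root [(0,2)] d7

value((0,2), X) = +1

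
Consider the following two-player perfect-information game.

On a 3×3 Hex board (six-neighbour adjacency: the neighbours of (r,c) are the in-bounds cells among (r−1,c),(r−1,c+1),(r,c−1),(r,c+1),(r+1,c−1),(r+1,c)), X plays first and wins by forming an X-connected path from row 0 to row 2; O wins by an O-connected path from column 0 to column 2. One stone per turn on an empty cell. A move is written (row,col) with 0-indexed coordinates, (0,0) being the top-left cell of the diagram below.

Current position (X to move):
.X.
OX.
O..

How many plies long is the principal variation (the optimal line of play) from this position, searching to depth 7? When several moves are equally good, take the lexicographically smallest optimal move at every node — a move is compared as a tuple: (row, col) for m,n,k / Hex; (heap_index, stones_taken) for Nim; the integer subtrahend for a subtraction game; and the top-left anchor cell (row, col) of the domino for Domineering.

PV length from [.X./OX./O..]: 5 plies

p1 X@[.X./OX./O..]: (0,0)[XX./OX./O..]-1 (0,2)[.XX/OX./O..]-1 (1,2)[.X./OXX/O..]+1* (2,1)[.X./OX./OX.]+1 (2,2)[.X./OX./O.X]+1
p2 O@[.X./OXX/O..]: (0,0)[OX./OXX/O..]-1* (0,2)[.XO/OXX/O..]-1 (2,1)[.X./OXX/OO.]-1 (2,2)[.X./OXX/O.O]-1
p3 X@[OX./OXX/O..]: (0,2)[OXX/OXX/O..]+1* (2,1)[OX./OXX/OX.]+1 (2,2)[OX./OXX/O.X]+1
p4 O@[OXX/OXX/O..]: (2,1)[OXX/OXX/OO.]-1* (2,2)[OXX/OXX/O.O]-1
p5 X@[OXX/OXX/OO.]: (2,2)[OXX/OXX/OOX]+1*
p6 O@[OXX/OXX/OOX] terminal -1; root [.X./OX./O..] d7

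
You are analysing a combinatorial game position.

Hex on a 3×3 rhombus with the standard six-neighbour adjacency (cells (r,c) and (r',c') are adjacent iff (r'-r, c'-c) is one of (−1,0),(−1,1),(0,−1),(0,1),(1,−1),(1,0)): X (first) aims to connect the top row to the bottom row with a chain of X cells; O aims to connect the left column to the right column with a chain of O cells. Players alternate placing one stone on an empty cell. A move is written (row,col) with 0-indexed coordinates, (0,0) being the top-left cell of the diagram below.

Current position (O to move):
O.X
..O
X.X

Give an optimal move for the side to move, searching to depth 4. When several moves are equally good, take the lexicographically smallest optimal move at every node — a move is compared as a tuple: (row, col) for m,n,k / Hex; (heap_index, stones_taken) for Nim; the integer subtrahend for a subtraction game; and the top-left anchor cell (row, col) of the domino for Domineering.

O's best at [O.X/..O/X.X]: (1,1)

p1 O@[O.X/..O/X.X]: (0,1)[OOX/..O/X.X]-1 (1,0)[O.X/O.O/X.X]-1 (1,1)[O.X/.OO/X.X]+1* (2,1)[O.X/..O/XOX]-1
p2 X@[O.X/.OO/X.X]: (0,1)[OXX/.OO/X.X]-1* (1,0)[O.X/XOO/X.X]-1 (2,1)[O.X/.OO/XXX]-1
p3 O@[OXX/.OO/X.X]: (1,0)[OXX/OOO/X.X]+1* (2,1)[OXX/.OO/XOX]-1
p4 X@[OXX/OOO/X.X] terminal -1; root [O.X/..O/X.X] d4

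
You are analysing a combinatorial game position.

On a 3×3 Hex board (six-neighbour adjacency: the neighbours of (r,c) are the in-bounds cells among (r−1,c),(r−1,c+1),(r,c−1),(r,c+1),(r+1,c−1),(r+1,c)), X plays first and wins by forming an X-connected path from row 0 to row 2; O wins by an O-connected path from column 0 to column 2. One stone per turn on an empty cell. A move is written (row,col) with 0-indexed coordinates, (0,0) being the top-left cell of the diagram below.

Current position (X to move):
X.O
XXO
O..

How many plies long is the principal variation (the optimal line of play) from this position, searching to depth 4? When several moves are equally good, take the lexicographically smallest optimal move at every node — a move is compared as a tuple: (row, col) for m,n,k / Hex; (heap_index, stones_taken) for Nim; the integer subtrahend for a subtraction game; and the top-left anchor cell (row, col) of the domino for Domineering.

ply 1, X at X.O/XXO/O.. | (0,1)=-1→XXO/XXO/O..; (2,1)=+1→X.O/XXO/OX.*; (2,2)=-1→X.O/XXO/O.X
ply 2: X.O/XXO/OX. is terminal -1 (O); from X.O/XXO/O.. depth 4

PV length from [X.O/XXO/O..]: 1 ply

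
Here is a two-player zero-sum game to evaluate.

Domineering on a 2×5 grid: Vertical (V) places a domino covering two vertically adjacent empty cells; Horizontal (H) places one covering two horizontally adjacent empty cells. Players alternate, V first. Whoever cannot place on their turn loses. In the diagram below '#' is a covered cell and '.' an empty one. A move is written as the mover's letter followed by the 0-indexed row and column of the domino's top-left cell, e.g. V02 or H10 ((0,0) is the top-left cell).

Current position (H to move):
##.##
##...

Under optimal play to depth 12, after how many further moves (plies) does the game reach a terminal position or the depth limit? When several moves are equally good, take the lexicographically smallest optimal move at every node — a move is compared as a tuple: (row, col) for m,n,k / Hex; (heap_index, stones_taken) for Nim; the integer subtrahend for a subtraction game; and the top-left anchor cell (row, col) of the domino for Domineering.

PV length from [##.##/##...]: 1 ply

[##.##/##...] H move#1: H12:+1/##.##/####.*, H13:-1/##.##/##.##
[##.##/####.] end (terminal -1, V#2); searched ##.##/##... to 12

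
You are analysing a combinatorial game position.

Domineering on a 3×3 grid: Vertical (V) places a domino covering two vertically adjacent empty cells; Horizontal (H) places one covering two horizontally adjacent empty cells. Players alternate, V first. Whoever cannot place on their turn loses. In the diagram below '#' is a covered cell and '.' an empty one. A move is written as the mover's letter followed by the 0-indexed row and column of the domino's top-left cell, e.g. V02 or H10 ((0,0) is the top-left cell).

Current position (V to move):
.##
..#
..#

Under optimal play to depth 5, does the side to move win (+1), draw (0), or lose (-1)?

value(.##/..#/..#, V) = +1

[.##/..#/..#] V move#1: V00:-1/###/#.#/..#, V10:+1/.##/#.#/#.#*, V11:+1/.##/.##/.##
[.##/#.#/#.#] end (terminal -1, H#2); searched .##/..#/..# to 5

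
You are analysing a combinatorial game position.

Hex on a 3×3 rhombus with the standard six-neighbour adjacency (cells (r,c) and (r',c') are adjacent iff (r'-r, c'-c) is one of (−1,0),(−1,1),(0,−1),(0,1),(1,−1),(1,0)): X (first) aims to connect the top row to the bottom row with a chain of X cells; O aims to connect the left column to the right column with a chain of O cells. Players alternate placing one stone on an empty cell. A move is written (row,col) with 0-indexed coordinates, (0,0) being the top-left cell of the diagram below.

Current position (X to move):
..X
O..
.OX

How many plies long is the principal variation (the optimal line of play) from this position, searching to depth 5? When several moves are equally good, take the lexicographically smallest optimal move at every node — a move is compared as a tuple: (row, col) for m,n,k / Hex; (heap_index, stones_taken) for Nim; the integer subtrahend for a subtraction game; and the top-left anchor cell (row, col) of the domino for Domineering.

PV length from [..X/O../.OX]: 5 plies

p1 X@[..X/O../.OX]: (0,0)[X.X/O../.OX]-1 (0,1)[.XX/O../.OX]-1 (1,1)[..X/OX./.OX]+1* (1,2)[..X/O.X/.OX]+1 (2,0)[..X/O../XOX]+1
p2 O@[..X/OX./.OX]: (0,0)[O.X/OX./.OX]-1* (0,1)[.OX/OX./.OX]-1 (1,2)[..X/OXO/.OX]-1 (2,0)[..X/OX./OOX]-1
p3 X@[O.X/OX./.OX]: (0,1)[OXX/OX./.OX]+1* (1,2)[O.X/OXX/.OX]+1 (2,0)[O.X/OX./XOX]+1
p4 O@[OXX/OX./.OX]: (1,2)[OXX/OXO/.OX]-1* (2,0)[OXX/OX./OOX]-1
p5 X@[OXX/OXO/.OX]: (2,0)[OXX/OXO/XOX]+1*
p6 O@[OXX/OXO/XOX] terminal -1; root [..X/O../.OX] d5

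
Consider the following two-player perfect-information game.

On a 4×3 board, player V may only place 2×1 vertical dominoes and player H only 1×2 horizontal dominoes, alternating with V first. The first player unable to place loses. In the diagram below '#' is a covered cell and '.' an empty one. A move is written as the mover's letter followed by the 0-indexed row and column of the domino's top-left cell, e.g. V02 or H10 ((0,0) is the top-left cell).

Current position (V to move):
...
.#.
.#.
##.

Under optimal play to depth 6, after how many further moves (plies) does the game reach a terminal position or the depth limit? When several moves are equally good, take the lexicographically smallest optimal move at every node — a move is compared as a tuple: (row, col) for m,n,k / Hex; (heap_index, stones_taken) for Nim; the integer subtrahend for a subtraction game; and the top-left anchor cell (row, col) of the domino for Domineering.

PV length from [.../.#./.#./##.]: 3 plies

[.../.#./.#./##.] V move#1: V00:+1/#../##./.#./##.*, V02:+1/..#/.##/.#./##., V10:+1/.../##./##./##., V12:+1/.../.##/.##/##., V22:+1/.../.#./.##/###
[#../##./.#./##.] H move#2: H01:-1/###/##./.#./##.*
[###/##./.#./##.] V move#3: V12:+1/###/###/.##/##.*, V22:+1/###/##./.##/###
[###/###/.##/##.] end (terminal -1, H#4); searched .../.#./.#./##. to 6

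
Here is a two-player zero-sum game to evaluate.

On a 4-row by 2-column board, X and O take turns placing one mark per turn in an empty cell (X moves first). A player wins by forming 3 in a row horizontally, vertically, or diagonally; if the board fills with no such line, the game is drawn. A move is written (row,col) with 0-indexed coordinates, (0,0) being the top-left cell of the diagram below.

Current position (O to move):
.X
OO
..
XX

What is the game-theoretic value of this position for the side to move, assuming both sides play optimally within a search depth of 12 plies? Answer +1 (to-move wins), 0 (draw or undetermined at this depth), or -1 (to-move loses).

p1 O@[.X/OO/../XX]: (0,0)[OX/OO/../XX]+0* (2,0)[.X/OO/O./XX]+0 (2,1)[.X/OO/.O/XX]+0
p2 X@[OX/OO/../XX]: (2,0)[OX/OO/X./XX]+0* (2,1)[OX/OO/.X/XX]-1
p3 O@[OX/OO/X./XX]: (2,1)[OX/OO/XO/XX]+0*
p4 X@[OX/OO/XO/XX] terminal +0; root [.X/OO/../XX] d12

value(.X/OO/../XX, O) = 0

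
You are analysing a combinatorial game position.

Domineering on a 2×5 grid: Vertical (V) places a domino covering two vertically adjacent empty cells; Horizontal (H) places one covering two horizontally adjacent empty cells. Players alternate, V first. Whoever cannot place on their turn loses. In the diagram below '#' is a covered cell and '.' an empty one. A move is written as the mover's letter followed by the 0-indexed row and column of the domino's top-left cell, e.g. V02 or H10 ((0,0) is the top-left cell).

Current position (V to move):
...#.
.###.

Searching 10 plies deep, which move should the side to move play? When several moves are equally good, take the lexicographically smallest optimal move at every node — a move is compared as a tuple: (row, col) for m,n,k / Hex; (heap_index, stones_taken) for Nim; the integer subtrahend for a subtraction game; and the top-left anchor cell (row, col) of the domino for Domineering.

ply 1, V at ...#./.###. | V00=+1→#..#./####.*; V04=-1→...##/.####
ply 2, H at #..#./####. | H01=-1→####./####.*
ply 3, V at ####./####. | V04=+1→#####/#####*
ply 4: #####/##### is terminal -1 (H); from ...#./.###. depth 10

V's best at [...#./.###.]: V00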